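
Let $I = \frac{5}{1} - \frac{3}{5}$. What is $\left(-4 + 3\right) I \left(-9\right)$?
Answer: $\frac{198}{5} \approx 39.6$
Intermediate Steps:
$I = \frac{22}{5}$ ($I = 5 \cdot 1 - \frac{3}{5} = 5 - \frac{3}{5} = \frac{22}{5} \approx 4.4$)
$\left(-4 + 3\right) I \left(-9\right) = \left(-4 + 3\right) \frac{22}{5} \left(-9\right) = \left(-1\right) \frac{22}{5} \left(-9\right) = \left(- \frac{22}{5}\right) \left(-9\right) = \frac{198}{5}$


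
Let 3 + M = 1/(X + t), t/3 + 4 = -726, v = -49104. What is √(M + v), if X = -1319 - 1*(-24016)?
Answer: 8*I*√322676763199/20507 ≈ 221.6*I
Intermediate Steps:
X = 22697 (X = -1319 + 24016 = 22697)
t = -2190 (t = -12 + 3*(-726) = -12 - 2178 = -2190)
M = -61520/20507 (M = -3 + 1/(22697 - 2190) = -3 + 1/20507 = -61520/20507 ≈ -3.0000)
√(M + v) = √(-61520/20507 - 49104) = √(-1007037248/20507) = 8*I*√322676763199/20507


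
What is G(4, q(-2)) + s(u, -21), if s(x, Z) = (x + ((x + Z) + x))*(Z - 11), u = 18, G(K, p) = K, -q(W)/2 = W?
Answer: -1052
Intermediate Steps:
q(W) = -2*W
s(x, Z) = (-11 + Z)*(Z + 3*x) (s(x, Z) = (x + ((Z + x) + x))*(-11 + Z) = (x + (Z + 2*x))*(-11 + Z) = (Z + 3*x)*(-11 + Z) = (-11 + Z)*(Z + 3*x))
G(4, q(-2)) + s(u, -21) = 4 + ((-21)² - 33*18 - 11*(-21) + 3*(-21)*18) = 4 + (441 - 594 + 231 - 1134) = 4 - 1056 = -1052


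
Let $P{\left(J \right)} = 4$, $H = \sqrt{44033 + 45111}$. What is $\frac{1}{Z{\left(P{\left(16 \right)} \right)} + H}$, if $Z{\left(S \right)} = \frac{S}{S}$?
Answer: $- \frac{1}{89143} + \frac{2 \sqrt{22286}}{89143} \approx 0.0033381$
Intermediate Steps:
$H = 2 \sqrt{22286}$ ($H = \sqrt{89144} = 2 \sqrt{22286} \approx 298.57$)
$Z{\left(S \right)} = 1$
$\frac{1}{Z{\left(P{\left(16 \right)} \right)} + H} = \frac{1}{1 + 2 \sqrt{22286}}$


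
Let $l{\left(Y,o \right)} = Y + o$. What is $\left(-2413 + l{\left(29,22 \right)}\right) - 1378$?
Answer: $-3740$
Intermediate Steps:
$\left(-2413 + l{\left(29,22 \right)}\right) - 1378 = \left(-2413 + \left(29 + 22\right)\right) - 1378 = \left(-2413 + 51\right) - 1378 = -2362 - 1378 = -3740$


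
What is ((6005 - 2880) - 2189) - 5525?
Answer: -4589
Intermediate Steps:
((6005 - 2880) - 2189) - 5525 = (3125 - 2189) - 5525 = 936 - 5525 = -4589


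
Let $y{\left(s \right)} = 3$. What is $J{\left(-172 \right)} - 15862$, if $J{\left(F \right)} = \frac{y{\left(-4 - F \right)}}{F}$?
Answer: $- \frac{2728267}{172} \approx -15862.0$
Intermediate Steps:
$J{\left(F \right)} = \frac{3}{F}$
$J{\left(-172 \right)} - 15862 = \frac{3}{-172} - 15862 = 3 \left(- \frac{1}{172}\right) - 15862 = - \frac{3}{172} - 15862 = - \frac{2728267}{172}$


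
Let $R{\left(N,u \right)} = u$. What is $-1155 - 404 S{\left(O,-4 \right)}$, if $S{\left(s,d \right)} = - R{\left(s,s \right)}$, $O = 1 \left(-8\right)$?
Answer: $-4387$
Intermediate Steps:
$O = -8$
$S{\left(s,d \right)} = - s$
$-1155 - 404 S{\left(O,-4 \right)} = -1155 - 404 \left(\left(-1\right) \left(-8\right)\right) = -1155 - 3232 = -4387$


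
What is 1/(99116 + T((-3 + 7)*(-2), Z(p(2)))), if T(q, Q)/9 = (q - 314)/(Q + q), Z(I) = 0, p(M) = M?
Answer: 4/397913 ≈ 1.0052e-5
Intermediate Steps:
T(q, Q) = 9*(-314 + q)/(Q + q) (T(q, Q) = 9*((q - 314)/(Q + q)) = 9*((-314 + q)/(Q + q)) = 9*(-314 + q)/(Q + q))
1/(99116 + T((-3 + 7)*(-2), Z(p(2)))) = 1/(99116 + 9*(-314 + (-3 + 7)*(-2))/(0 + (-3 + 7)*(-2))) = 1/(99116 + 9*(-314 + 4*(-2))/(0 + 4*(-2))) = 1/(99116 + 9*(-314 - 8)/(0 - 8)) = 1/(99116 + 9*(-322)/(-8)) = 1/(99116 + 9*(-⅛)*(-322)) = 1/(99116 + 1449/4) = 1/(397913/4) = 4/397913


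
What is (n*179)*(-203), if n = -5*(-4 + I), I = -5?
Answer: -1635165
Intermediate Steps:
n = 45 (n = -5*(-4 - 5) = -5*(-9) = 45)
(n*179)*(-203) = (45*179)*(-203) = 8055*(-203) = -1635165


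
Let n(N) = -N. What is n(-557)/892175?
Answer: 557/892175 ≈ 0.00062432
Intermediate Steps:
n(-557)/892175 = -1*(-557)/892175 = 557*(1/892175) = 557/892175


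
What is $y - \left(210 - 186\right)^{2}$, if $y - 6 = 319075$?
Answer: $318505$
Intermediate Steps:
$y = 319081$ ($y = 6 + 319075 = 319081$)
$y - \left(210 - 186\right)^{2} = 319081 - \left(210 - 186\right)^{2} = 319081 - 24^{2} = 319081 - 576 = 318505$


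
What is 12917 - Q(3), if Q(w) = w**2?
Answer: 12908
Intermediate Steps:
12917 - Q(3) = 12917 - 1*3**2 = 12917 - 1*9 = 12917 - 9 = 12908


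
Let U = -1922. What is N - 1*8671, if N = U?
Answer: -10593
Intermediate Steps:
N = -1922
N - 1*8671 = -1922 - 1*8671 = -1922 - 8671 = -10593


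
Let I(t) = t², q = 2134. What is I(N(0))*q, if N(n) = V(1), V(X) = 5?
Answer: 53350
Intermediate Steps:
N(n) = 5
I(N(0))*q = 5²*2134 = 25*2134 = 53350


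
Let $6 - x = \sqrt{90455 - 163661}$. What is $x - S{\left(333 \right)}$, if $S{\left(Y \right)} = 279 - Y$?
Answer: $60 - 21 i \sqrt{166} \approx 60.0 - 270.57 i$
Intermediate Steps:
$x = 6 - 21 i \sqrt{166}$ ($x = 6 - \sqrt{90455 - 163661} = 6 - \sqrt{-73206} = 6 - 21 i \sqrt{166} \approx 6.0 - 270.57 i$)
$x - S{\left(333 \right)} = \left(6 - 21 i \sqrt{166}\right) - \left(279 - 333\right) = \left(6 - 21 i \sqrt{166}\right) - -54 = \left(6 - 21 i \sqrt{166}\right) + 54 = 60 - 21 i \sqrt{166}$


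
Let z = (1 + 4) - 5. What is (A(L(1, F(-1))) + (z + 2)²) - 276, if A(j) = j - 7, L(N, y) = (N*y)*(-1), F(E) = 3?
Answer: -282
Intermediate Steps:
L(N, y) = -N*y
z = 0 (z = 5 - 5 = 0)
A(j) = -7 + j
(A(L(1, F(-1))) + (z + 2)²) - 276 = ((-7 - 1*1*3) + (0 + 2)²) - 276 = ((-7 - 3) + 2²) - 276 = (-10 + 4) - 276 = -6 - 276 = -282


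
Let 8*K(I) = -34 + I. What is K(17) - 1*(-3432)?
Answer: 27439/8 ≈ 3429.9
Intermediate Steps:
K(I) = -17/4 + I/8 (K(I) = (-34 + I)/8 = -17/4 + I/8)
K(17) - 1*(-3432) = (-17/4 + (⅛)*17) - 1*(-3432) = (-17/4 + 17/8) + 3432 = -17/8 + 3432 = 27439/8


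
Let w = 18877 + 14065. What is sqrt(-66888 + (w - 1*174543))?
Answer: I*sqrt(208489) ≈ 456.61*I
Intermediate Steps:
w = 32942
sqrt(-66888 + (w - 1*174543)) = sqrt(-66888 + (32942 - 1*174543)) = sqrt(-66888 + (32942 - 174543)) = sqrt(-66888 - 141601) = sqrt(-208489) = I*sqrt(208489)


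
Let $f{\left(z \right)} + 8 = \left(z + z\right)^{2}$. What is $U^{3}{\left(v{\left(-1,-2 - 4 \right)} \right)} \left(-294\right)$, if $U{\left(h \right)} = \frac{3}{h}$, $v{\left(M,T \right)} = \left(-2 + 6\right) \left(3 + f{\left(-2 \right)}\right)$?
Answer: $- \frac{3969}{42592} \approx -0.093186$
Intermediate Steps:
$f{\left(z \right)} = -8 + 4 z^{2}$ ($f{\left(z \right)} = -8 + \left(z + z\right)^{2} = -8 + \left(2 z\right)^{2} = -8 + 4 z^{2}$)
$v{\left(M,T \right)} = 44$ ($v{\left(M,T \right)} = \left(-2 + 6\right) \left(3 - \left(8 - 4 \left(-2\right)^{2}\right)\right) = 4 \left(3 + \left(-8 + 4 \cdot 4\right)\right) = 4 \left(3 + \left(-8 + 16\right)\right) = 4 \left(3 + 8\right) = 4 \cdot 11 = 44$)
$U^{3}{\left(v{\left(-1,-2 - 4 \right)} \right)} \left(-294\right) = \left(\frac{3}{44}\right)^{3} \left(-294\right) = \frac{27}{85184} \left(-294\right) = - \frac{3969}{42592}$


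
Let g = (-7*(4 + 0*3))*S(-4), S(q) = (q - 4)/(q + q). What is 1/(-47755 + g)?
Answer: -1/47783 ≈ -2.0928e-5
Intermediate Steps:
S(q) = (-4 + q)/(2*q) (S(q) = (-4 + q)/((2*q)) = (-4 + q)*(1/(2*q)) = (-4 + q)/(2*q))
g = -28 (g = (-7*(4 + 0*3))*((1/2)*(-4 - 4)/(-4)) = (-7*(4 + 0))*((1/2)*(-1/4)*(-8)) = -7*4*1 = -28*1 = -28)
1/(-47755 + g) = 1/(-47755 - 28) = 1/(-47783) = -1/47783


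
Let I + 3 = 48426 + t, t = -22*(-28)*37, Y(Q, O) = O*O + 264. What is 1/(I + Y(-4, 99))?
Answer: 1/81280 ≈ 1.2303e-5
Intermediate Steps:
Y(Q, O) = 264 + O² (Y(Q, O) = O² + 264 = 264 + O²)
t = 22792 (t = 616*37 = 22792)
I = 71215 (I = -3 + (48426 + 22792) = -3 + 71218 = 71215)
1/(I + Y(-4, 99)) = 1/(71215 + (264 + 99²)) = 1/(71215 + (264 + 9801)) = 1/(71215 + 10065) = 1/81280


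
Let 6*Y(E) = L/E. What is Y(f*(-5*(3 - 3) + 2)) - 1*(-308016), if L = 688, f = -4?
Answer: 924005/3 ≈ 3.0800e+5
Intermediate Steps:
Y(E) = 344/(3*E) (Y(E) = (688/E)/6 = 344/(3*E))
Y(f*(-5*(3 - 3) + 2)) - 1*(-308016) = 344/(3*((-4*(-5*(3 - 3) + 2)))) - 1*(-308016) = 344/(3*((-4*(-5*0 + 2)))) + 308016 = 344/(3*((-4*(0 + 2)))) + 308016 = 344/(3*((-4*2))) + 308016 = (344/3)/(-8) + 308016 = (344/3)*(-⅛) + 308016 = -43/3 + 308016 = 924005/3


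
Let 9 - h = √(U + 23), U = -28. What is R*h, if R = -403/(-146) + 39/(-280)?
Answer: 482157/20440 - 53573*I*√5/20440 ≈ 23.589 - 5.8607*I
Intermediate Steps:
R = 53573/20440 (R = -403*(-1/146) + 39*(-1/280) = 403/146 - 39/280 = 53573/20440 ≈ 2.6210)
h = 9 - I*√5 (h = 9 - √(-28 + 23) = 9 - √(-5) = 9 - I*√5 ≈ 9.0 - 2.2361*I)
R*h = 53573*(9 - I*√5)/20440 = 482157/20440 - 53573*I*√5/20440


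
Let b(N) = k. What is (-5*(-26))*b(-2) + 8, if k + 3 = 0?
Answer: -382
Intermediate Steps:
k = -3 (k = -3 + 0 = -3)
b(N) = -3
(-5*(-26))*b(-2) + 8 = -5*(-26)*(-3) + 8 = 130*(-3) + 8 = -390 + 8 = -382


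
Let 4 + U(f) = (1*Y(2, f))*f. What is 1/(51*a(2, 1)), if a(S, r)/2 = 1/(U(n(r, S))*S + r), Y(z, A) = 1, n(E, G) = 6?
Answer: 5/102 ≈ 0.049020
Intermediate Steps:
U(f) = -4 + f (U(f) = -4 + (1*1)*f = -4 + 1*f = -4 + f)
a(S, r) = 2/(r + 2*S) (a(S, r) = 2/((-4 + 6)*S + r) = 2/(2*S + r) = 2/(r + 2*S))
1/(51*a(2, 1)) = 1/(51*(2/(1 + 2*2))) = 1/(51*(2/(1 + 4))) = 1/(51*(2/5)) = 1/(51*(2*(⅕))) = 1/(51*(⅖)) = 1/(102/5) = 5/102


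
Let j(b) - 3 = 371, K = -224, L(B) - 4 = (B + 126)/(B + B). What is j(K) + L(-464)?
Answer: 175561/464 ≈ 378.36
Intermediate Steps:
L(B) = 4 + (126 + B)/(2*B) (L(B) = 4 + (B + 126)/(B + B) = 4 + (126 + B)/((2*B)) = 4 + (126 + B)*(1/(2*B)) = 4 + (126 + B)/(2*B))
j(b) = 374 (j(b) = 3 + 371 = 374)
j(K) + L(-464) = 374 + (9/2 + 63/(-464)) = 374 + (9/2 + 63*(-1/464)) = 374 + (9/2 - 63/464) = 374 + 2025/464 = 175561/464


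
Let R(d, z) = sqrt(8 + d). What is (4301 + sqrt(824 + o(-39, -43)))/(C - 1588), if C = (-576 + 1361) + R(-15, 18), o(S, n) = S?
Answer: -(4301 + sqrt(785))/(803 - I*sqrt(7)) ≈ -5.391 - 0.017762*I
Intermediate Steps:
C = 785 + I*sqrt(7) (C = (-576 + 1361) + sqrt(8 - 15) = 785 + sqrt(-7) = 785 + I*sqrt(7) ≈ 785.0 + 2.6458*I)
(4301 + sqrt(824 + o(-39, -43)))/(C - 1588) = (4301 + sqrt(824 - 39))/((785 + I*sqrt(7)) - 1588) = (4301 + sqrt(785))/(-803 + I*sqrt(7))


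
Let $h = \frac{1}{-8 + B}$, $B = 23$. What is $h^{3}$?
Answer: $\frac{1}{3375} \approx 0.0002963$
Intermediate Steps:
$h = \frac{1}{15}$ ($h = \frac{1}{-8 + 23} = \frac{1}{15} \approx 0.066667$)
$h^{3} = \left(\frac{1}{15}\right)^{3} = \frac{1}{3375}$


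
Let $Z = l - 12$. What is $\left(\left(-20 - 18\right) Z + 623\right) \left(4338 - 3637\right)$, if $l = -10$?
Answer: $1022759$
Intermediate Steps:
$Z = -22$ ($Z = -10 - 12 = -22$)
$\left(\left(-20 - 18\right) Z + 623\right) \left(4338 - 3637\right) = \left(\left(-20 - 18\right) \left(-22\right) + 623\right) \left(4338 - 3637\right) = \left(\left(-38\right) \left(-22\right) + 623\right) 701 = \left(836 + 623\right) 701 = 1459 \cdot 701 = 1022759$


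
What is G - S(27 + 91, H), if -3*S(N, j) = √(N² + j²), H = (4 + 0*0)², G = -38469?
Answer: -38469 + 2*√3545/3 ≈ -38429.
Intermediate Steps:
H = 16 (H = (4 + 0)² = 4² = 16)
S(N, j) = -√(N² + j²)/3
G - S(27 + 91, H) = -38469 - (-1)*√((27 + 91)² + 16²)/3 = -38469 - (-1)*√(118² + 256)/3 = -38469 - (-1)*√(13924 + 256)/3 = -38469 - (-1)*√14180/3 = -38469 - (-1)*2*√3545/3 = -38469 - (-2)*√3545/3 = -38469 + 2*√3545/3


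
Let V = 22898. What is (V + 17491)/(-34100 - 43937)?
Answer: -40389/78037 ≈ -0.51756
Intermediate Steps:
(V + 17491)/(-34100 - 43937) = (22898 + 17491)/(-34100 - 43937) = 40389/(-78037) = 40389*(-1/78037) = -40389/78037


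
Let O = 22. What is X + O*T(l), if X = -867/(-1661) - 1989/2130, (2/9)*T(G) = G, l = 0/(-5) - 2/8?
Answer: -59347191/2358620 ≈ -25.162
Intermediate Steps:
l = -1/4 (l = 0*(-1/5) - 2*1/8 = 0 - 1/4 = -1/4 ≈ -0.25000)
T(G) = 9*G/2
X = -485673/1179310 (X = -867*(-1/1661) - 1989*1/2130 = 867/1661 - 663/710 = -485673/1179310 ≈ -0.41183)
X + O*T(l) = -485673/1179310 + 22*((9/2)*(-1/4)) = -485673/1179310 + 22*(-9/8) = -485673/1179310 - 99/4 = -59347191/2358620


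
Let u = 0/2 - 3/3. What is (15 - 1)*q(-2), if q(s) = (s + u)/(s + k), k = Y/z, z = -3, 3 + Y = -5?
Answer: -63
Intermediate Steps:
Y = -8 (Y = -3 - 5 = -8)
u = -1 (u = 0*(1/2) - 3*1/3 = 0 - 1 = -1)
k = 8/3 (k = -8/(-3) = -8*(-1/3) = 8/3 ≈ 2.6667)
q(s) = (-1 + s)/(8/3 + s) (q(s) = (s - 1)/(s + 8/3) = (-1 + s)/(8/3 + s))
(15 - 1)*q(-2) = (15 - 1)*(3*(-1 - 2)/(8 + 3*(-2))) = 14*(3*(-3)/(8 - 6)) = 14*(3*(-3)/2) = 14*(3*(1/2)*(-3)) = 14*(-9/2) = -63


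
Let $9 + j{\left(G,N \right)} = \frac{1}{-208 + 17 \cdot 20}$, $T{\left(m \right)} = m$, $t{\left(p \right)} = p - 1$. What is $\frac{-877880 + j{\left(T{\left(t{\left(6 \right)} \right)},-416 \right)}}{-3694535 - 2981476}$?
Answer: $\frac{115881347}{881233452} \approx 0.1315$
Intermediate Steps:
$t{\left(p \right)} = -1 + p$ ($t{\left(p \right)} = p - 1 = -1 + p$)
$j{\left(G,N \right)} = - \frac{1187}{132}$ ($j{\left(G,N \right)} = -9 + \frac{1}{-208 + 17 \cdot 20} = -9 + \frac{1}{-208 + 340} = -9 + \frac{1}{132} = - \frac{1187}{132}$)
$\frac{-877880 + j{\left(T{\left(t{\left(6 \right)} \right)},-416 \right)}}{-3694535 - 2981476} = \frac{-877880 - \frac{1187}{132}}{-3694535 - 2981476} = - \frac{115881347}{132 \left(-6676011\right)} = \left(- \frac{115881347}{132}\right) \left(- \frac{1}{6676011}\right) = \frac{115881347}{881233452}$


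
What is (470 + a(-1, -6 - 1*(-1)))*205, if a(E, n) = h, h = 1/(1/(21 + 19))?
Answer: 104550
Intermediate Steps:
h = 40 (h = 1/(1/40) = 40)
a(E, n) = 40
(470 + a(-1, -6 - 1*(-1)))*205 = (470 + 40)*205 = 510*205 = 104550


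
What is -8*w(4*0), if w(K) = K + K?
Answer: 0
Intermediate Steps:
w(K) = 2*K
-8*w(4*0) = -16*4*0 = -16*0 = -8*0 = 0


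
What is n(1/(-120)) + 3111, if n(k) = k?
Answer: 373319/120 ≈ 3111.0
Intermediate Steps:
n(1/(-120)) + 3111 = 1/(-120) + 3111 = -1/120 + 3111 = 373319/120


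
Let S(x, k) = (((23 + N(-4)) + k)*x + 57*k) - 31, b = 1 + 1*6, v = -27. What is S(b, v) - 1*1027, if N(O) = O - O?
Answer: -2625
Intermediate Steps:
N(O) = 0
b = 7 (b = 1 + 6 = 7)
S(x, k) = -31 + 57*k + x*(23 + k) (S(x, k) = (((23 + 0) + k)*x + 57*k) - 31 = ((23 + k)*x + 57*k) - 31 = (x*(23 + k) + 57*k) - 31 = (57*k + x*(23 + k)) - 31 = -31 + 57*k + x*(23 + k))
S(b, v) - 1*1027 = (-31 + 23*7 + 57*(-27) - 27*7) - 1*1027 = (-31 + 161 - 1539 - 189) - 1027 = -1598 - 1027 = -2625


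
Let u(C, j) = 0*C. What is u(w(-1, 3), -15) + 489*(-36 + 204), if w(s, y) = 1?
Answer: 82152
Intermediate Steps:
u(C, j) = 0
u(w(-1, 3), -15) + 489*(-36 + 204) = 0 + 489*(-36 + 204) = 0 + 489*168 = 0 + 82152 = 82152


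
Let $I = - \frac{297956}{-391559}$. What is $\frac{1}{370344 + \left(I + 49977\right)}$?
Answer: $\frac{391559}{164580768395} \approx 2.3791 \cdot 10^{-6}$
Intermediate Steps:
$I = \frac{297956}{391559}$ ($I = \left(-297956\right) \left(- \frac{1}{391559}\right) = \frac{297956}{391559} \approx 0.76095$)
$\frac{1}{370344 + \left(I + 49977\right)} = \frac{1}{370344 + \left(\frac{297956}{391559} + 49977\right)} = \frac{1}{370344 + \frac{19569242099}{391559}} = \frac{1}{\frac{164580768395}{391559}} = \frac{391559}{164580768395}$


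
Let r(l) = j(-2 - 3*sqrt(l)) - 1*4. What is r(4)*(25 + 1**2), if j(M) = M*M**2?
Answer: -13416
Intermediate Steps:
j(M) = M**3
r(l) = -4 + (-2 - 3*sqrt(l))**3 (r(l) = (-2 - 3*sqrt(l))**3 - 1*4 = (-2 - 3*sqrt(l))**3 - 4 = -4 + (-2 - 3*sqrt(l))**3)
r(4)*(25 + 1**2) = (-4 - (2 + 3*sqrt(4))**3)*(25 + 1**2) = (-4 - (2 + 3*2)**3)*(25 + 1) = (-4 - (2 + 6)**3)*26 = (-4 - 1*8**3)*26 = (-4 - 1*512)*26 = (-4 - 512)*26 = -516*26 = -13416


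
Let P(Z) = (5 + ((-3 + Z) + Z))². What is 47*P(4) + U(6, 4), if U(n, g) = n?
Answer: 4706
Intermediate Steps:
P(Z) = (2 + 2*Z)² (P(Z) = (5 + (-3 + 2*Z))² = (2 + 2*Z)²)
47*P(4) + U(6, 4) = 47*(4*(1 + 4)²) + 6 = 47*(4*5²) + 6 = 47*(4*25) + 6 = 47*100 + 6 = 4700 + 6 = 4706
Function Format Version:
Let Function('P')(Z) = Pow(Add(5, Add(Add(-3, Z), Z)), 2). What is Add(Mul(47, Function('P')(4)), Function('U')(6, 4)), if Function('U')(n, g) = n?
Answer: 4706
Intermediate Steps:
Function('P')(Z) = Pow(Add(2, Mul(2, Z)), 2) (Function('P')(Z) = Pow(Add(5, Add(-3, Mul(2, Z))), 2) = Pow(Add(2, Mul(2, Z)), 2))
Add(Mul(47, Function('P')(4)), Function('U')(6, 4)) = Add(Mul(47, Mul(4, Pow(Add(1, 4), 2))), 6) = Add(Mul(47, Mul(4, Pow(5, 2))), 6) = Add(Mul(47, Mul(4, 25)), 6) = Add(Mul(47, 100), 6) = Add(4700, 6) = 4706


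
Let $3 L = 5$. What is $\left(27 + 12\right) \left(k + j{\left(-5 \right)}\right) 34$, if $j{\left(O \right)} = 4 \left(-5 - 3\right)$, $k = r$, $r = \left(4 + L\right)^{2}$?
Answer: $\frac{442}{3} \approx 147.33$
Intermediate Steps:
$L = \frac{5}{3}$ ($L = \frac{1}{3} \cdot 5 = \frac{5}{3} \approx 1.6667$)
$r = \frac{289}{9}$ ($r = \left(4 + \frac{5}{3}\right)^{2} = \left(\frac{17}{3}\right)^{2} = \frac{289}{9} \approx 32.111$)
$k = \frac{289}{9} \approx 32.111$
$j{\left(O \right)} = -32$ ($j{\left(O \right)} = 4 \left(-8\right) = -32$)
$\left(27 + 12\right) \left(k + j{\left(-5 \right)}\right) 34 = \left(27 + 12\right) \left(\frac{289}{9} - 32\right) 34 = 39 \cdot \frac{1}{9} \cdot 34 = \frac{13}{3} \cdot 34 = \frac{442}{3}$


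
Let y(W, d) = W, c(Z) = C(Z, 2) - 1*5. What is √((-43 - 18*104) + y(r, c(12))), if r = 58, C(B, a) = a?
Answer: I*√1857 ≈ 43.093*I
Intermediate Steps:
c(Z) = -3 (c(Z) = 2 - 1*5 = 2 - 5 = -3)
√((-43 - 18*104) + y(r, c(12))) = √((-43 - 18*104) + 58) = √((-43 - 1872) + 58) = √(-1915 + 58) = √(-1857) = I*√1857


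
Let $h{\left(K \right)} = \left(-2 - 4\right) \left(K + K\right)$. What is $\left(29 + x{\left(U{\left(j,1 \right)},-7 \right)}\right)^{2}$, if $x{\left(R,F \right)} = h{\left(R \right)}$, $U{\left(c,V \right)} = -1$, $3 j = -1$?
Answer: $1681$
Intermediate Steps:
$j = - \frac{1}{3}$ ($j = \frac{1}{3} \left(-1\right) = - \frac{1}{3} \approx -0.33333$)
$h{\left(K \right)} = - 12 K$ ($h{\left(K \right)} = - 6 \cdot 2 K = - 12 K$)
$x{\left(R,F \right)} = - 12 R$
$\left(29 + x{\left(U{\left(j,1 \right)},-7 \right)}\right)^{2} = \left(29 - -12\right)^{2} = \left(29 + 12\right)^{2} = 41^{2} = 1681$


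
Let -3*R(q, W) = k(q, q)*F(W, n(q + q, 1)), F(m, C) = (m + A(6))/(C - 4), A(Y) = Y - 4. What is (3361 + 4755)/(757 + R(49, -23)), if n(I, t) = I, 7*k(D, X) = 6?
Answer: 190726/17791 ≈ 10.720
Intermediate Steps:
k(D, X) = 6/7 (k(D, X) = (⅐)*6 = 6/7)
A(Y) = -4 + Y
F(m, C) = (2 + m)/(-4 + C) (F(m, C) = (m + (-4 + 6))/(C - 4) = (m + 2)/(-4 + C) = (2 + m)/(-4 + C))
R(q, W) = -2*(2 + W)/(7*(-4 + 2*q)) (R(q, W) = -2*(2 + W)/(-4 + (q + q))/7 = -2*(2 + W)/(-4 + 2*q)/7 = -2*(2 + W)/(7*(-4 + 2*q)))
(3361 + 4755)/(757 + R(49, -23)) = (3361 + 4755)/(757 + (-2 - 1*(-23))/(7*(-2 + 49))) = 8116/(757 + (⅐)*(-2 + 23)/47) = 8116/(757 + (⅐)*(1/47)*21) = 8116/(757 + 3/47) = 8116/(35582/47) = 8116*(47/35582) = 190726/17791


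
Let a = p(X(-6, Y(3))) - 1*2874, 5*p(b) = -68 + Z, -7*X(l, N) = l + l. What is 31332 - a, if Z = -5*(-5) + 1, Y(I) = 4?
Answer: 171072/5 ≈ 34214.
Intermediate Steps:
Z = 26 (Z = 25 + 1 = 26)
X(l, N) = -2*l/7 (X(l, N) = -(l + l)/7 = -2*l/7)
p(b) = -42/5 (p(b) = (-68 + 26)/5 = (1/5)*(-42) = -42/5)
a = -14412/5 (a = -42/5 - 1*2874 = -42/5 - 2874 = -14412/5 ≈ -2882.4)
31332 - a = 31332 - 1*(-14412/5) = 31332 + 14412/5 = 171072/5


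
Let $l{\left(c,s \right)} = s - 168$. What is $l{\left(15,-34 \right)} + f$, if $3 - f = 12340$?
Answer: $-12539$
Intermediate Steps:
$f = -12337$ ($f = 3 - 12340 = -12337$)
$l{\left(c,s \right)} = -168 + s$
$l{\left(15,-34 \right)} + f = \left(-168 - 34\right) - 12337 = -202 - 12337 = -12539$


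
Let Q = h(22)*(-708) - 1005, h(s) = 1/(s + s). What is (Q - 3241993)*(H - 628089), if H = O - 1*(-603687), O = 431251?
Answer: -14513587438595/11 ≈ -1.3194e+12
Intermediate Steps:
h(s) = 1/(2*s)
H = 1034938 (H = 431251 - 1*(-603687) = 431251 + 603687 = 1034938)
Q = -11232/11 (Q = ((1/2)/22)*(-708) - 1005 = ((1/2)*(1/22))*(-708) - 1005 = (1/44)*(-708) - 1005 = -177/11 - 1005 = -11232/11 ≈ -1021.1)
(Q - 3241993)*(H - 628089) = (-11232/11 - 3241993)*(1034938 - 628089) = -35673155/11*406849 = -14513587438595/11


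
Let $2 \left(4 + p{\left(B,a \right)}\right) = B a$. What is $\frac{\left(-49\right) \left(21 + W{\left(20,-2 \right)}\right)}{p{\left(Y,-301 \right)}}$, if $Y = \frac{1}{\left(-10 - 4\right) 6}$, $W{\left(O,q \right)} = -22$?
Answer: $- \frac{1176}{53} \approx -22.189$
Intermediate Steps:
$Y = - \frac{1}{84}$ ($Y = \frac{1}{\left(-14\right) 6} = \frac{1}{-84} = - \frac{1}{84} \approx -0.011905$)
$p{\left(B,a \right)} = -4 + \frac{B a}{2}$
$\frac{\left(-49\right) \left(21 + W{\left(20,-2 \right)}\right)}{p{\left(Y,-301 \right)}} = \frac{\left(-49\right) \left(21 - 22\right)}{-4 + \frac{1}{2} \left(- \frac{1}{84}\right) \left(-301\right)} = \frac{\left(-49\right) \left(-1\right)}{-4 + \frac{43}{24}} = \frac{49}{- \frac{53}{24}} = 49 \left(- \frac{24}{53}\right) = - \frac{1176}{53}$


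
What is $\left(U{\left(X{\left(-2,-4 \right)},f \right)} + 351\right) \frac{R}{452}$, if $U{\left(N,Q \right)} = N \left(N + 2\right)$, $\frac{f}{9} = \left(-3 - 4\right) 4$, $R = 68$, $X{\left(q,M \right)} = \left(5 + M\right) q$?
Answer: $\frac{5967}{113} \approx 52.805$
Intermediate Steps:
$X{\left(q,M \right)} = q \left(5 + M\right)$
$f = -252$ ($f = 9 \left(-3 - 4\right) 4 = 9 \left(\left(-7\right) 4\right) = 9 \left(-28\right) = -252$)
$U{\left(N,Q \right)} = N \left(2 + N\right)$
$\left(U{\left(X{\left(-2,-4 \right)},f \right)} + 351\right) \frac{R}{452} = \left(- 2 \left(5 - 4\right) \left(2 - 2 \left(5 - 4\right)\right) + 351\right) \frac{68}{452} = \left(\left(-2\right) 1 \left(2 - 2\right) + 351\right) 68 \cdot \frac{1}{452} = \left(- 2 \left(2 - 2\right) + 351\right) \frac{17}{113} = \left(\left(-2\right) 0 + 351\right) \frac{17}{113} = \left(0 + 351\right) \frac{17}{113} = 351 \cdot \frac{17}{113} = \frac{5967}{113}$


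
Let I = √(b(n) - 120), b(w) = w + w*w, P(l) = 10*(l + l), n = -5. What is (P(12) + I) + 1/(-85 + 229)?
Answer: 34561/144 + 10*I ≈ 240.01 + 10.0*I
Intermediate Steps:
P(l) = 20*l (P(l) = 10*(2*l) = 20*l)
b(w) = w + w²
I = 10*I (I = √(-5*(1 - 5) - 120) = √(-5*(-4) - 120) = √(20 - 120) = √(-100) = 10*I ≈ 10.0*I)
(P(12) + I) + 1/(-85 + 229) = (20*12 + 10*I) + 1/(-85 + 229) = (240 + 10*I) + 1/144 = 34561/144 + 10*I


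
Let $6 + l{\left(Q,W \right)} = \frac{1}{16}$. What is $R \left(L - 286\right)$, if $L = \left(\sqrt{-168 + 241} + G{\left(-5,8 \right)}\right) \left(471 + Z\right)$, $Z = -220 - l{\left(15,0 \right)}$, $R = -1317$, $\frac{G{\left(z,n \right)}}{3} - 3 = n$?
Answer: $- \frac{172641579}{16} - \frac{5414187 \sqrt{73}}{16} \approx -1.3681 \cdot 10^{7}$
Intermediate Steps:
$G{\left(z,n \right)} = 9 + 3 n$
$l{\left(Q,W \right)} = - \frac{95}{16}$ ($l{\left(Q,W \right)} = -6 + \frac{1}{16} = - \frac{95}{16}$)
$Z = - \frac{3425}{16}$ ($Z = -220 - - \frac{95}{16} = -220 + \frac{95}{16} = - \frac{3425}{16} \approx -214.06$)
$L = \frac{135663}{16} + \frac{4111 \sqrt{73}}{16}$ ($L = \left(\sqrt{-168 + 241} + \left(9 + 3 \cdot 8\right)\right) \left(471 - \frac{3425}{16}\right) = \left(\sqrt{73} + \left(9 + 24\right)\right) \frac{4111}{16} = \left(\sqrt{73} + 33\right) \frac{4111}{16} = \left(33 + \sqrt{73}\right) \frac{4111}{16} = \frac{135663}{16} + \frac{4111 \sqrt{73}}{16} \approx 10674.0$)
$R \left(L - 286\right) = - 1317 \left(\left(\frac{135663}{16} + \frac{4111 \sqrt{73}}{16}\right) - 286\right) = - 1317 \left(\frac{131087}{16} + \frac{4111 \sqrt{73}}{16}\right) = - \frac{172641579}{16} - \frac{5414187 \sqrt{73}}{16}$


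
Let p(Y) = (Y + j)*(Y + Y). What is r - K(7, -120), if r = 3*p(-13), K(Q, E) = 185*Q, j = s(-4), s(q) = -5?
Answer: 109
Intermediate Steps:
j = -5
p(Y) = 2*Y*(-5 + Y) (p(Y) = (Y - 5)*(Y + Y) = (-5 + Y)*(2*Y) = 2*Y*(-5 + Y))
r = 1404 (r = 3*(2*(-13)*(-5 - 13)) = 3*(2*(-13)*(-18)) = 3*468 = 1404)
r - K(7, -120) = 1404 - 185*7 = 1404 - 1*1295 = 1404 - 1295 = 109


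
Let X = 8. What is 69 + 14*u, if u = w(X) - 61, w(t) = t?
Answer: -673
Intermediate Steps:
u = -53 (u = 8 - 61 = -53)
69 + 14*u = 69 + 14*(-53) = 69 - 742 = -673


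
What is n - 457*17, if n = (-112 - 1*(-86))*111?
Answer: -10655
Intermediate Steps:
n = -2886 (n = (-112 + 86)*111 = -26*111 = -2886)
n - 457*17 = -2886 - 457*17 = -2886 - 1*7769 = -2886 - 7769 = -10655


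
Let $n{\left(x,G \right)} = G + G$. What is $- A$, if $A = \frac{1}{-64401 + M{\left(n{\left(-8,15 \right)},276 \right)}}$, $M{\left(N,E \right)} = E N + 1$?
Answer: $\frac{1}{56120} \approx 1.7819 \cdot 10^{-5}$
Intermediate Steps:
$n{\left(x,G \right)} = 2 G$
$M{\left(N,E \right)} = 1 + E N$
$A = - \frac{1}{56120}$ ($A = \frac{1}{-64401 + \left(1 + 276 \cdot 2 \cdot 15\right)} = \frac{1}{-64401 + \left(1 + 276 \cdot 30\right)} = \frac{1}{-64401 + \left(1 + 8280\right)} = \frac{1}{-64401 + 8281} = \frac{1}{-56120} = - \frac{1}{56120} \approx -1.7819 \cdot 10^{-5}$)
$- A = \left(-1\right) \left(- \frac{1}{56120}\right) = \frac{1}{56120}$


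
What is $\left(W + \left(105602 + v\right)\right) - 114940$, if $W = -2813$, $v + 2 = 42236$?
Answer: $30083$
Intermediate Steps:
$v = 42234$ ($v = -2 + 42236 = 42234$)
$\left(W + \left(105602 + v\right)\right) - 114940 = \left(-2813 + \left(105602 + 42234\right)\right) - 114940 = \left(-2813 + 147836\right) - 114940 = 145023 - 114940 = 30083$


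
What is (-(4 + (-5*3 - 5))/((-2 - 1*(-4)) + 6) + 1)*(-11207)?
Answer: -33621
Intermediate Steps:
(-(4 + (-5*3 - 5))/((-2 - 1*(-4)) + 6) + 1)*(-11207) = (-(4 + (-15 - 5))/((-2 + 4) + 6) + 1)*(-11207) = (-(4 - 20)/(2 + 6) + 1)*(-11207) = (-(-16)/8 + 1)*(-11207) = (-1*(-2) + 1)*(-11207) = (2 + 1)*(-11207) = 3*(-11207) = -33621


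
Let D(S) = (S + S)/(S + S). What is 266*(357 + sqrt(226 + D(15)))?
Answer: 94962 + 266*sqrt(227) ≈ 98970.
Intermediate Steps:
D(S) = 1 (D(S) = (2*S)/((2*S)) = (2*S)*(1/(2*S)) = 1)
266*(357 + sqrt(226 + D(15))) = 266*(357 + sqrt(226 + 1)) = 266*(357 + sqrt(227)) = 94962 + 266*sqrt(227)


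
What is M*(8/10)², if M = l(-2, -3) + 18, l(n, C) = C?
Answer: 48/5 ≈ 9.6000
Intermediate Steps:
M = 15 (M = -3 + 18 = 15)
M*(8/10)² = 15*(8/10)² = 15*(8*(⅒))² = 15*(⅘)² = 15*(16/25) = 48/5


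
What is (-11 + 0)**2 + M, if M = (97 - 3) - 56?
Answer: 159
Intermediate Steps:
M = 38 (M = 94 - 56 = 38)
(-11 + 0)**2 + M = (-11 + 0)**2 + 38 = (-11)**2 + 38 = 121 + 38 = 159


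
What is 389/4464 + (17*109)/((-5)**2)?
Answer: 8281517/111600 ≈ 74.207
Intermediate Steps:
389/4464 + (17*109)/((-5)**2) = 389*(1/4464) + 1853/25 = 389/4464 + 1853*(1/25) = 389/4464 + 1853/25 = 8281517/111600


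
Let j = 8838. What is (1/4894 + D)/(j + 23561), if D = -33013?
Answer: -161565621/158560706 ≈ -1.0190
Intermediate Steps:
(1/4894 + D)/(j + 23561) = (1/4894 - 33013)/(8838 + 23561) = (1/4894 - 33013)/32399 = -161565621/4894*1/32399 = -161565621/158560706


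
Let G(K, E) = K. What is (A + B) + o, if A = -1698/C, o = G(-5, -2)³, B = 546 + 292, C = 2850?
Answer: 338392/475 ≈ 712.40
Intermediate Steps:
B = 838
o = -125 (o = (-5)³ = -125)
A = -283/475 (A = -1698/2850 = -1698*1/2850 = -283/475 ≈ -0.59579)
(A + B) + o = (-283/475 + 838) - 125 = 397767/475 - 125 = 338392/475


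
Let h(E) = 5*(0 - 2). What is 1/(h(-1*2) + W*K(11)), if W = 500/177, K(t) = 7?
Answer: 177/1730 ≈ 0.10231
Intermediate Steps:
h(E) = -10 (h(E) = 5*(-2) = -10)
W = 500/177 (W = 500*(1/177) = 500/177 ≈ 2.8249)
1/(h(-1*2) + W*K(11)) = 1/(-10 + (500/177)*7) = 1/(-10 + 3500/177) = 1/(1730/177) = 177/1730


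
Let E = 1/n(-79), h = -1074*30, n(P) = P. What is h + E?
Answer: -2545381/79 ≈ -32220.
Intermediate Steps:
h = -32220
E = -1/79 (E = 1/(-79) = -1/79 ≈ -0.012658)
h + E = -32220 - 1/79 = -2545381/79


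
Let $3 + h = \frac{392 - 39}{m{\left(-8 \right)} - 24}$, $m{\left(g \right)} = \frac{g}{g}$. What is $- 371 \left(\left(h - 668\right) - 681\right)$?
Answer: $\frac{11667579}{23} \approx 5.0729 \cdot 10^{5}$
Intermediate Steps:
$m{\left(g \right)} = 1$
$h = - \frac{422}{23}$ ($h = -3 + \frac{392 - 39}{1 - 24} = -3 + \frac{353}{-23} = -3 + 353 \left(- \frac{1}{23}\right) = -3 - \frac{353}{23} = - \frac{422}{23} \approx -18.348$)
$- 371 \left(\left(h - 668\right) - 681\right) = - 371 \left(\left(- \frac{422}{23} - 668\right) - 681\right) = - 371 \left(- \frac{15786}{23} - 681\right) = \left(-371\right) \left(- \frac{31449}{23}\right) = \frac{11667579}{23}$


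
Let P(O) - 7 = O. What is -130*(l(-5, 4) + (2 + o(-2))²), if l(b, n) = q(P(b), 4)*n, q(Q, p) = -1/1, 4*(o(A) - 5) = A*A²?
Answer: -2730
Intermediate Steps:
o(A) = 5 + A³/4 (o(A) = 5 + (A*A²)/4 = 5 + A³/4)
P(O) = 7 + O
q(Q, p) = -1 (q(Q, p) = -1*1 = -1)
l(b, n) = -n
-130*(l(-5, 4) + (2 + o(-2))²) = -130*(-1*4 + (2 + (5 + (¼)*(-2)³))²) = -130*(-4 + (2 + (5 + (¼)*(-8)))²) = -130*(-4 + (2 + (5 - 2))²) = -130*(-4 + (2 + 3)²) = -130*(-4 + 5²) = -130*(-4 + 25) = -130*21 = -2730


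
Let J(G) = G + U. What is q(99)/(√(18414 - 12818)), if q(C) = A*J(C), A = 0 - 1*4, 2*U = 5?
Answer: -203*√1399/1399 ≈ -5.4273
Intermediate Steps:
U = 5/2 (U = (½)*5 = 5/2 ≈ 2.5000)
A = -4 (A = 0 - 4 = -4)
J(G) = 5/2 + G (J(G) = G + 5/2 = 5/2 + G)
q(C) = -10 - 4*C (q(C) = -4*(5/2 + C) = -10 - 4*C)
q(99)/(√(18414 - 12818)) = (-10 - 4*99)/(√(18414 - 12818)) = (-10 - 396)/(√5596) = -406*√1399/2798 = -203*√1399/1399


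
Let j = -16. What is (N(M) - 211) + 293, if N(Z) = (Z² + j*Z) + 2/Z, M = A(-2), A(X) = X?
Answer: 117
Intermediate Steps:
M = -2
N(Z) = Z² - 16*Z + 2/Z (N(Z) = (Z² - 16*Z) + 2/Z = Z² - 16*Z + 2/Z)
(N(M) - 211) + 293 = ((2 + (-2)²*(-16 - 2))/(-2) - 211) + 293 = (-(2 + 4*(-18))/2 - 211) + 293 = (-(2 - 72)/2 - 211) + 293 = (-½*(-70) - 211) + 293 = (35 - 211) + 293 = -176 + 293 = 117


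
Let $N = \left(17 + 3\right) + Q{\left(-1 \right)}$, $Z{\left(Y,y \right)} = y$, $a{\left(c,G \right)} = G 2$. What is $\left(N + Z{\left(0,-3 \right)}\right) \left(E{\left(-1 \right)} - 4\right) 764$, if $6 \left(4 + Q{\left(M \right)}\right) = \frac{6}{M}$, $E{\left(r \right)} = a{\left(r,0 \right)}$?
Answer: $-36672$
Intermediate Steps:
$a{\left(c,G \right)} = 2 G$
$E{\left(r \right)} = 0$ ($E{\left(r \right)} = 2 \cdot 0 = 0$)
$Q{\left(M \right)} = -4 + \frac{1}{M}$ ($Q{\left(M \right)} = -4 + \frac{6 \frac{1}{M}}{6} = -4 + \frac{1}{M}$)
$N = 15$ ($N = \left(17 + 3\right) - \left(4 - \frac{1}{-1}\right) = 20 - 5 = 15$)
$\left(N + Z{\left(0,-3 \right)}\right) \left(E{\left(-1 \right)} - 4\right) 764 = \left(15 - 3\right) \left(0 - 4\right) 764 = 12 \left(-4\right) 764 = \left(-48\right) 764 = -36672$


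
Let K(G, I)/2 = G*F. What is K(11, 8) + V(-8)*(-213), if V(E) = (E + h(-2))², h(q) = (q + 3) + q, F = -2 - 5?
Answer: -17407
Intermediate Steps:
F = -7
h(q) = 3 + 2*q (h(q) = (3 + q) + q = 3 + 2*q)
V(E) = (-1 + E)² (V(E) = (E + (3 + 2*(-2)))² = (E + (3 - 4))² = (E - 1)² = (-1 + E)²)
K(G, I) = -14*G (K(G, I) = 2*(G*(-7)) = 2*(-7*G) = -14*G)
K(11, 8) + V(-8)*(-213) = -14*11 + (-1 - 8)²*(-213) = -154 + (-9)²*(-213) = -154 + 81*(-213) = -154 - 17253 = -17407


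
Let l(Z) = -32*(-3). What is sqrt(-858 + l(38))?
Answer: I*sqrt(762) ≈ 27.604*I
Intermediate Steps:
l(Z) = 96
sqrt(-858 + l(38)) = sqrt(-858 + 96) = sqrt(-762) = I*sqrt(762)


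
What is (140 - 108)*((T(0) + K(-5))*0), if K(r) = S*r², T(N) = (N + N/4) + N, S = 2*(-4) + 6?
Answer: 0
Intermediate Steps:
S = -2 (S = -8 + 6 = -2)
T(N) = 9*N/4 (T(N) = (N + N*(¼)) + N = (N + N/4) + N = 5*N/4 + N = 9*N/4)
K(r) = -2*r²
(140 - 108)*((T(0) + K(-5))*0) = (140 - 108)*(((9/4)*0 - 2*(-5)²)*0) = 32*((0 - 2*25)*0) = 32*((0 - 50)*0) = 32*(-50*0) = 32*0 = 0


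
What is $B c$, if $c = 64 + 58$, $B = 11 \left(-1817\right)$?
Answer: $-2438414$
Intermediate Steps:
$B = -19987$
$c = 122$
$B c = \left(-19987\right) 122 = -2438414$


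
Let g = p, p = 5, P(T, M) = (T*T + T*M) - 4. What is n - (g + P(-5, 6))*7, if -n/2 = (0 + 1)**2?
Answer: 26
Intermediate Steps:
P(T, M) = -4 + T**2 + M*T (P(T, M) = (T**2 + M*T) - 4 = -4 + T**2 + M*T)
n = -2 (n = -2*(0 + 1)**2 = -2*1**2 = -2*1 = -2)
g = 5
n - (g + P(-5, 6))*7 = -2 - (5 + (-4 + (-5)**2 + 6*(-5)))*7 = -2 - (5 + (-4 + 25 - 30))*7 = -2 - (5 - 9)*7 = -2 - (-4)*7 = -2 - 1*(-28) = -2 + 28 = 26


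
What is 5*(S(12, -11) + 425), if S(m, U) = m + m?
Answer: 2245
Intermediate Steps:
S(m, U) = 2*m
5*(S(12, -11) + 425) = 5*(2*12 + 425) = 5*(24 + 425) = 5*449 = 2245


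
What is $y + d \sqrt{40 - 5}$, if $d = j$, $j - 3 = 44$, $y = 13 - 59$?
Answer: $-46 + 47 \sqrt{35} \approx 232.06$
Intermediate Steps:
$y = -46$
$j = 47$ ($j = 3 + 44 = 47$)
$d = 47$
$y + d \sqrt{40 - 5} = -46 + 47 \sqrt{40 - 5} = -46 + 47 \sqrt{35}$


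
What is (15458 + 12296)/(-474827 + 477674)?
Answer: 27754/2847 ≈ 9.7485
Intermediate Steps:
(15458 + 12296)/(-474827 + 477674) = 27754/2847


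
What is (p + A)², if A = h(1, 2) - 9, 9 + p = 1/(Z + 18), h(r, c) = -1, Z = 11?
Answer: 302500/841 ≈ 359.69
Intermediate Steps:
p = -260/29 (p = -9 + 1/(11 + 18) = -9 + 1/29 = -260/29 ≈ -8.9655)
A = -10 (A = -1 - 9 = -10)
(p + A)² = (-260/29 - 10)² = (-550/29)² = 302500/841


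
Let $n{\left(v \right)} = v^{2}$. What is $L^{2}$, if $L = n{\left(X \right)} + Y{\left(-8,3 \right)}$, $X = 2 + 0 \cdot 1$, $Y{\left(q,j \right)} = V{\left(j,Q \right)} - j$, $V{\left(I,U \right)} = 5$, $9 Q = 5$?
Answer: $36$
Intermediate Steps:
$Q = \frac{5}{9}$ ($Q = \frac{1}{9} \cdot 5 = \frac{5}{9} \approx 0.55556$)
$Y{\left(q,j \right)} = 5 - j$
$X = 2$ ($X = 2 + 0 = 2$)
$L = 6$ ($L = 2^{2} + \left(5 - 3\right) = 4 + \left(5 - 3\right) = 4 + 2 = 6$)
$L^{2} = 6^{2} = 36$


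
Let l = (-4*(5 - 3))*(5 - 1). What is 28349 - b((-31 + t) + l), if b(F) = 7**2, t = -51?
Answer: 28300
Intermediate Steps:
l = -32 (l = -4*2*4 = -8*4 = -32)
b(F) = 49
28349 - b((-31 + t) + l) = 28349 - 1*49 = 28349 - 49 = 28300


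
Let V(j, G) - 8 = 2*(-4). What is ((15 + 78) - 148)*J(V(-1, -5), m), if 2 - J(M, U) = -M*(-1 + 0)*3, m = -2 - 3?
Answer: -110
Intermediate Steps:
V(j, G) = 0 (V(j, G) = 8 + 2*(-4) = 8 - 8 = 0)
m = -5
J(M, U) = 2 - 3*M (J(M, U) = 2 - (-M*(-1 + 0))*3 = 2 - (-M*(-1))*3 = 2 - (-(-1)*M)*3 = 2 - M*3 = 2 - 3*M)
((15 + 78) - 148)*J(V(-1, -5), m) = ((15 + 78) - 148)*(2 - 3*0) = (93 - 148)*(2 + 0) = -55*2 = -110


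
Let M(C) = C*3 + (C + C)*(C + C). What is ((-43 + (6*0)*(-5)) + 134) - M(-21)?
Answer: -1610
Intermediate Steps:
M(C) = 3*C + 4*C² (M(C) = 3*C + (2*C)*(2*C) = 3*C + 4*C²)
((-43 + (6*0)*(-5)) + 134) - M(-21) = ((-43 + (6*0)*(-5)) + 134) - (-21)*(3 + 4*(-21)) = ((-43 + 0*(-5)) + 134) - (-21)*(3 - 84) = ((-43 + 0) + 134) - (-21)*(-81) = (-43 + 134) - 1*1701 = 91 - 1701 = -1610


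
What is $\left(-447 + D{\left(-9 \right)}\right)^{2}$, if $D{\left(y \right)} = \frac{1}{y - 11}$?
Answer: $\frac{79941481}{400} \approx 1.9985 \cdot 10^{5}$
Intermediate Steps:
$D{\left(y \right)} = \frac{1}{-11 + y}$
$\left(-447 + D{\left(-9 \right)}\right)^{2} = \left(-447 + \frac{1}{-11 - 9}\right)^{2} = \left(-447 + \frac{1}{-20}\right)^{2} = \left(-447 - \frac{1}{20}\right)^{2} = \left(- \frac{8941}{20}\right)^{2} = \frac{79941481}{400}$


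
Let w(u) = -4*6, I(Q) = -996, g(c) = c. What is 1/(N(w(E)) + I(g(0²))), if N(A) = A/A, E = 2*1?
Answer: -1/995 ≈ -0.0010050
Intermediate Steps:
E = 2
w(u) = -24
N(A) = 1
1/(N(w(E)) + I(g(0²))) = 1/(1 - 996) = 1/(-995) = -1/995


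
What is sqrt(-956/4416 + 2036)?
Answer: sqrt(155077845)/276 ≈ 45.120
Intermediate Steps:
sqrt(-956/4416 + 2036) = sqrt(-956*1/4416 + 2036) = sqrt(-239/1104 + 2036) = sqrt(2247505/1104) = sqrt(155077845)/276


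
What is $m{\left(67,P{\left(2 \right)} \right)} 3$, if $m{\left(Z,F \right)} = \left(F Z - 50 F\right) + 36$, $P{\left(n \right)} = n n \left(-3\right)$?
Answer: $-504$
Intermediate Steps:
$P{\left(n \right)} = - 3 n^{2}$ ($P{\left(n \right)} = n^{2} \left(-3\right) = - 3 n^{2}$)
$m{\left(Z,F \right)} = 36 - 50 F + F Z$ ($m{\left(Z,F \right)} = \left(- 50 F + F Z\right) + 36 = 36 - 50 F + F Z$)
$m{\left(67,P{\left(2 \right)} \right)} 3 = \left(36 - 50 \left(- 3 \cdot 2^{2}\right) + - 3 \cdot 2^{2} \cdot 67\right) 3 = \left(36 - 50 \left(\left(-3\right) 4\right) + \left(-3\right) 4 \cdot 67\right) 3 = \left(36 - -600 - 804\right) 3 = \left(36 + 600 - 804\right) 3 = \left(-168\right) 3 = -504$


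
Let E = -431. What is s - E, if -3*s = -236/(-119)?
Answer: 153631/357 ≈ 430.34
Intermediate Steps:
s = -236/357 (s = -(-236)/(3*(-119)) = -(-236)*(-1)/(3*119) = -1/3*236/119 = -236/357 ≈ -0.66106)
s - E = -236/357 - 1*(-431) = -236/357 + 431 = 153631/357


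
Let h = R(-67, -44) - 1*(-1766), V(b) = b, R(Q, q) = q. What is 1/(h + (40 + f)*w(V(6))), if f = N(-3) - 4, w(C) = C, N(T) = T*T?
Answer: 1/1992 ≈ 0.00050201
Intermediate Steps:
N(T) = T²
f = 5 (f = (-3)² - 4 = 9 - 4 = 5)
h = 1722 (h = -44 - 1*(-1766) = -44 + 1766 = 1722)
1/(h + (40 + f)*w(V(6))) = 1/(1722 + (40 + 5)*6) = 1/(1722 + 45*6) = 1/(1722 + 270) = 1/1992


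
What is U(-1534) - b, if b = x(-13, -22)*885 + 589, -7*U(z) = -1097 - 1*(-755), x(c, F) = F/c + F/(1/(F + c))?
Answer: -62197393/91 ≈ -6.8349e+5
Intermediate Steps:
x(c, F) = F/c + F*(F + c)
U(z) = 342/7 (U(z) = -(-1097 - 1*(-755))/7 = -(-1097 + 755)/7 = -1/7*(-342) = 342/7)
b = 8885977/13 (b = -22*(1 - 13*(-22 - 13))/(-13)*885 + 589 = -22*(-1/13)*(1 - 13*(-35))*885 + 589 = -22*(-1/13)*(1 + 455)*885 + 589 = -22*(-1/13)*456*885 + 589 = (10032/13)*885 + 589 = 8878320/13 + 589 = 8885977/13 ≈ 6.8354e+5)
U(-1534) - b = 342/7 - 1*8885977/13 = 342/7 - 8885977/13 = -62197393/91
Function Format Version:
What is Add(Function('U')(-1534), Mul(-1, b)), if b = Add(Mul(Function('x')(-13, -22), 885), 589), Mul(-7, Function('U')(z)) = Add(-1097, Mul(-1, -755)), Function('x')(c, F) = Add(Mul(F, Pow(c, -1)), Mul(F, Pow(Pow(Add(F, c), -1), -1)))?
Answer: Rational(-62197393, 91) ≈ -6.8349e+5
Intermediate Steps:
Function('x')(c, F) = Add(Mul(F, Pow(c, -1)), Mul(F, Add(F, c)))
Function('U')(z) = Rational(342, 7) (Function('U')(z) = Mul(Rational(-1, 7), Add(-1097, Mul(-1, -755))) = Mul(Rational(-1, 7), Add(-1097, 755)) = Mul(Rational(-1, 7), -342) = Rational(342, 7))
b = Rational(8885977, 13) (b = Add(Mul(Mul(-22, Pow(-13, -1), Add(1, Mul(-13, Add(-22, -13)))), 885), 589) = Add(Mul(Mul(-22, Rational(-1, 13), Add(1, Mul(-13, -35))), 885), 589) = Add(Mul(Mul(-22, Rational(-1, 13), Add(1, 455)), 885), 589) = Add(Mul(Mul(-22, Rational(-1, 13), 456), 885), 589) = Add(Mul(Rational(10032, 13), 885), 589) = Add(Rational(8878320, 13), 589) = Rational(8885977, 13) ≈ 6.8354e+5)
Add(Function('U')(-1534), Mul(-1, b)) = Add(Rational(342, 7), Mul(-1, Rational(8885977, 13))) = Add(Rational(342, 7), Rational(-8885977, 13)) = Rational(-62197393, 91)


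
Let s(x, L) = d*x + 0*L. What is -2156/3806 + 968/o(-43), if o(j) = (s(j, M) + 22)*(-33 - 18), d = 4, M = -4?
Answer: -291118/661725 ≈ -0.43994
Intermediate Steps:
s(x, L) = 4*x (s(x, L) = 4*x + 0*L = 4*x + 0 = 4*x)
o(j) = -1122 - 204*j (o(j) = (4*j + 22)*(-33 - 18) = (22 + 4*j)*(-51) = -1122 - 204*j)
-2156/3806 + 968/o(-43) = -2156/3806 + 968/(-1122 - 204*(-43)) = -2156*1/3806 + 968/(-1122 + 8772) = -98/173 + 968/7650 = -98/173 + 968*(1/7650) = -98/173 + 484/3825 = -291118/661725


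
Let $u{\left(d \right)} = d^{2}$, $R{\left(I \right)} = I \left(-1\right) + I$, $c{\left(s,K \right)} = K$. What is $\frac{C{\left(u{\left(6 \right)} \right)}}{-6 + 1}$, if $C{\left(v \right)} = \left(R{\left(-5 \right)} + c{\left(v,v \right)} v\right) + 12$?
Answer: $- \frac{1308}{5} \approx -261.6$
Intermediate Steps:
$R{\left(I \right)} = 0$ ($R{\left(I \right)} = - I + I = 0$)
$C{\left(v \right)} = 12 + v^{2}$ ($C{\left(v \right)} = \left(0 + v v\right) + 12 = \left(0 + v^{2}\right) + 12 = v^{2} + 12 = 12 + v^{2}$)
$\frac{C{\left(u{\left(6 \right)} \right)}}{-6 + 1} = \frac{12 + \left(6^{2}\right)^{2}}{-6 + 1} = \frac{12 + 36^{2}}{-5} = - \frac{12 + 1296}{5} = \left(- \frac{1}{5}\right) 1308 = - \frac{1308}{5}$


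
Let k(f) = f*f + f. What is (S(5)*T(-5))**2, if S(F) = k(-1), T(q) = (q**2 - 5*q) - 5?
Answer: 0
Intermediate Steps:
T(q) = -5 + q**2 - 5*q
k(f) = f + f**2 (k(f) = f**2 + f = f + f**2)
S(F) = 0 (S(F) = -(1 - 1) = -1*0 = 0)
(S(5)*T(-5))**2 = (0*(-5 + (-5)**2 - 5*(-5)))**2 = (0*(-5 + 25 + 25))**2 = (0*45)**2 = 0**2 = 0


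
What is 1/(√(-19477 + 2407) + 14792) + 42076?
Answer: 4603542194088/109410167 - I*√17070/218820334 ≈ 42076.0 - 5.9708e-7*I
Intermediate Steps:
1/(√(-19477 + 2407) + 14792) + 42076 = 1/(√(-17070) + 14792) + 42076 = 1/(I*√17070 + 14792) + 42076 = 1/(14792 + I*√17070) + 42076 = 42076 + 1/(14792 + I*√17070)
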